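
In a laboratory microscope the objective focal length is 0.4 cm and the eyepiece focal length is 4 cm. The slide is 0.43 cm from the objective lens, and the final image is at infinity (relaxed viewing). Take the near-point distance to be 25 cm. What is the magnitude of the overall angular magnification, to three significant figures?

83.3

Objective: 1/d_i = 1/f_obj - 1/d_o = 1/0.4 - 1/0.43 = 0.17442 cm^-1, so d_i = 5.733 cm.
m_obj = -d_i/d_o = -5.733/0.43 = -13.333.
Eyepiece angular magnification (image at infinity): M_eye = D/f_e = 25/4 = 6.250.
Overall M = m_obj x M_eye = (-13.333)(6.250) = -83.33.
|M| = 83.33.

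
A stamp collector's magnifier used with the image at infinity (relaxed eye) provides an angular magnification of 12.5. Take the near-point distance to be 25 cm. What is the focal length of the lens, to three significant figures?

For the image at infinity, M = D/f.
f = D/M = 25/12.5 = 2.000 cm.

2.00 cm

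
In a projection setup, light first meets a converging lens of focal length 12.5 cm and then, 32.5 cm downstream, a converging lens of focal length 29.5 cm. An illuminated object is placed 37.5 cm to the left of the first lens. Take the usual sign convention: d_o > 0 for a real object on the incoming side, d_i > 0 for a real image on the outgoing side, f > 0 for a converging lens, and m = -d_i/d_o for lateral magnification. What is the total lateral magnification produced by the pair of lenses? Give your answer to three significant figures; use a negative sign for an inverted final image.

Lens 1: 1/d_i1 = 1/f_1 - 1/d_o1 = 1/12.5 - 1/37.5 = 0.05333 cm^-1, so d_i1 = 18.750 cm.
m_1 = -(18.750)/37.5 = -0.5000.
The intermediate image is 18.750 cm to the right of lens 1, so d_o2 = L - d_i1 = 32.5 - 18.750 = 13.750 cm.
Lens 2: 1/d_i2 = 1/f_2 - 1/d_o2 = 1/29.5 - 1/(13.750) = -0.03883 cm^-1, so d_i2 = -25.754 cm.
m_2 = -(-25.754)/(13.750) = 1.8730.
The system's lateral magnification is m_1 m_2 = (-0.5000)(1.8730) = -0.9365.

-0.937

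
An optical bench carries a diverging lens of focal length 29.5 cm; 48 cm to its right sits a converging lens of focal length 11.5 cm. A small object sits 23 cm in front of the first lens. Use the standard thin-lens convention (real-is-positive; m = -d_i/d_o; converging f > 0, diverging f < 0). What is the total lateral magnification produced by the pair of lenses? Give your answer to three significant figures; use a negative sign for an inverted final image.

-0.131

Applying the thin-lens equation to the first lens, 1/(-29.5) = 1/23 + 1/d_i1, which gives d_i1 = -12.924 cm.
Its lateral magnification is m_1 = -d_i1/d_o1 = -(-12.924)/23 = 0.5619.
With d_i1 < 0 the first image is virtual and lies on the object side; the object distance for lens 2 is d_o2 = 48 - (-12.924) = 60.924 cm.
Applying the thin-lens equation again with f_2 = 11.5 cm and d_o2 = 60.924 cm gives d_i2 = 14.176 cm.
m_2 = -(14.176)/(60.924) = -0.2327.
The system's lateral magnification is m_1 m_2 = (0.5619)(-0.2327) = -0.1307.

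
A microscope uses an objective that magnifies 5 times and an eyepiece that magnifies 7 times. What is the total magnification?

The overall magnification of a compound microscope is the product of the objective and eyepiece magnifications:
M = M_obj x M_eye = 5 x 7 = 35.

35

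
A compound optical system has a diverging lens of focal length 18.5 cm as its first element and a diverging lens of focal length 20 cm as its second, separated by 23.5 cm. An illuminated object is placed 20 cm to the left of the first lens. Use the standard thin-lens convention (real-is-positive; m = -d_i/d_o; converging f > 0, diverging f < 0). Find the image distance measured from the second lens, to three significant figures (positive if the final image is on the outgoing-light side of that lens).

First lens: d_i1 = 1/(1/(-18.5) - 1/20) = -9.610 cm.
The intermediate image is virtual, 9.610 cm to the left of lens 1, so d_o2 = L - d_i1 = 23.5 - (-9.610) = 33.110 cm.
Second lens: d_i2 = 1/(1/(-20) - 1/(33.110)) = -12.469 cm.

-12.5 cm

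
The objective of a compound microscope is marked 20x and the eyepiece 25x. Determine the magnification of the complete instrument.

The overall magnification of a compound microscope is the product of the objective and eyepiece magnifications:
M = M_obj x M_eye = 20 x 25 = 500.

500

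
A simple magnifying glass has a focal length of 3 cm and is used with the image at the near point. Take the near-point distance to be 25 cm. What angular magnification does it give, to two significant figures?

9.3

M = 1 + D/f = 1 + 25/3 = 9.333.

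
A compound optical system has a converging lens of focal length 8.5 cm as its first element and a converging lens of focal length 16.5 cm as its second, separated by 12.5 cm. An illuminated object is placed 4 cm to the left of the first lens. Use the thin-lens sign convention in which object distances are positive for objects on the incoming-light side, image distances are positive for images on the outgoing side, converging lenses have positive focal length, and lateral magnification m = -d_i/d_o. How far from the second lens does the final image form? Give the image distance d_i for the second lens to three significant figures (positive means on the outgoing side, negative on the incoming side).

93.1 cm

Applying the thin-lens equation to the first lens, 1/8.5 = 1/4 + 1/d_i1, which gives d_i1 = -7.556 cm.
With d_i1 < 0 the first image is virtual and lies on the object side; the object distance for lens 2 is d_o2 = 12.5 - (-7.556) = 20.056 cm.
Applying the thin-lens equation again with f_2 = 16.5 cm and d_o2 = 20.056 cm gives d_i2 = 93.070 cm.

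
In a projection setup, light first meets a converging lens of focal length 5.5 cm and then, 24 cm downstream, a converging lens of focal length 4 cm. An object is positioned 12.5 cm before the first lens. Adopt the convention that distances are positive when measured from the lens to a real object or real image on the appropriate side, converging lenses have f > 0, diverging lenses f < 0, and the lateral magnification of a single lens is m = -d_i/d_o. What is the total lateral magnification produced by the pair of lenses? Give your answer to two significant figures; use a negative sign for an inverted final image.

Lens 1: 1/d_i1 = 1/f_1 - 1/d_o1 = 1/5.5 - 1/12.5 = 0.10182 cm^-1, so d_i1 = 9.821 cm.
m_1 = -(9.821)/12.5 = -0.7857.
That image sits 14.179 cm in front of the second lens, so d_o2 = 14.179 cm.
Lens 2: 1/d_i2 = 1/f_2 - 1/d_o2 = 1/4 - 1/(14.179) = 0.17947 cm^-1, so d_i2 = 5.572 cm.
m_2 = -(5.572)/(14.179) = -0.3930.
Overall magnification: m = m_1 m_2 = 0.3088.

0.31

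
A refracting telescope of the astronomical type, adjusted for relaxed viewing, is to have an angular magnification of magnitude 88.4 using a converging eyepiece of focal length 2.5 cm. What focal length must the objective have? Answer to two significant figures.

220 cm

|M| = f_obj/|f_eye|, so f_obj = |M| x |f_eye| = 88.4 x 2.5 = 221.000 cm.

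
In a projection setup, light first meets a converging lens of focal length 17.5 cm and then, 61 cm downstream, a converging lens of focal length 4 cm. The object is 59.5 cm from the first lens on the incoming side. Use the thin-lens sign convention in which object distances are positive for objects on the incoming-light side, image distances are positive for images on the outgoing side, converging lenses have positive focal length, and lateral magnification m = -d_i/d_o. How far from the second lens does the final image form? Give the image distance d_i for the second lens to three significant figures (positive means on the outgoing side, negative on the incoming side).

4.50 cm

First lens: d_i1 = 1/(1/17.5 - 1/59.5) = 24.792 cm.
Object distance for lens 2: d_o2 = 61 - 24.792 = 36.208 cm.
Second lens: d_i2 = 1/(1/4 - 1/(36.208)) = 4.497 cm.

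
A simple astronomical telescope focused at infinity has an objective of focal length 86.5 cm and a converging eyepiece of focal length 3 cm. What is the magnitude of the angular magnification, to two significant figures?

|M| = f_obj/|f_eye| = 86.5/3 = 28.833.

29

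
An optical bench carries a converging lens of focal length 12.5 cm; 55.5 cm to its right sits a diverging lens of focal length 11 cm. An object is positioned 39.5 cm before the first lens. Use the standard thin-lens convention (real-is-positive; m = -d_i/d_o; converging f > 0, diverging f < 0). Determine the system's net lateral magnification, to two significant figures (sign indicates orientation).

-0.11

First lens: d_i1 = 1/(1/12.5 - 1/39.5) = 18.287 cm.
m_1 = -(18.287)/39.5 = -0.4630.
That image sits 37.213 cm in front of the second lens, so d_o2 = 37.213 cm.
Second lens: d_i2 = 1/(1/(-11) - 1/(37.213)) = -8.490 cm.
m_2 = -(-8.490)/(37.213) = 0.2282.
Overall magnification: m = m_1 m_2 = -0.1056.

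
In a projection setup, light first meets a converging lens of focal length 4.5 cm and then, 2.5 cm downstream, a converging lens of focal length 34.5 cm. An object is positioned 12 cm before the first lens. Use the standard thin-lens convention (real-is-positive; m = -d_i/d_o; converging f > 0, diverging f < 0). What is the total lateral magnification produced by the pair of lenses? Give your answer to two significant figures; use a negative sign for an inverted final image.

-0.53

Lens 1: 1/d_i1 = 1/f_1 - 1/d_o1 = 1/4.5 - 1/12 = 0.13889 cm^-1, so d_i1 = 7.200 cm.
m_1 = -(7.200)/12 = -0.6000.
This image would form 7.200 cm past lens 1, i.e. 4.700 cm beyond lens 2, so it is a virtual object for lens 2: d_o2 = 2.5 - 7.200 = -4.700 cm.
Lens 2: 1/d_i2 = 1/f_2 - 1/d_o2 = 1/34.5 - 1/(-4.700) = 0.24175 cm^-1, so d_i2 = 4.136 cm.
m_2 = -(4.136)/(-4.700) = 0.8801.
Total m = m_1 x m_2 = (-0.6000)(0.8801) = -0.5281.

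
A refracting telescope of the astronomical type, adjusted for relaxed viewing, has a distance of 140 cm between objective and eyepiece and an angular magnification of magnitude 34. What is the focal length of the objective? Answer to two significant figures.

140 cm

In normal adjustment the tube length equals f_obj + f_eye and |M| = f_obj/f_eye.
So f_obj = 34 f_eye and 34 f_eye + f_eye = 140 cm, giving f_eye = 140/35 = 4.000 cm and f_obj = 136.000 cm.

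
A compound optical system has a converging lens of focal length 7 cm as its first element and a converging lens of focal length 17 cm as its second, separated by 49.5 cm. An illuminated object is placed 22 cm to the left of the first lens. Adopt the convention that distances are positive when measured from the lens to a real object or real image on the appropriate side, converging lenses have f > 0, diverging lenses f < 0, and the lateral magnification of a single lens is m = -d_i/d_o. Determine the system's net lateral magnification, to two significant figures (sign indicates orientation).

0.36

Lens 1: 1/d_i1 = 1/f_1 - 1/d_o1 = 1/7 - 1/22 = 0.09740 cm^-1, so d_i1 = 10.267 cm.
m_1 = -(10.267)/22 = -0.4667.
Object distance for lens 2: d_o2 = 49.5 - 10.267 = 39.233 cm.
Lens 2: 1/d_i2 = 1/f_2 - 1/d_o2 = 1/17 - 1/(39.233) = 0.03333 cm^-1, so d_i2 = 29.999 cm.
m_2 = -(29.999)/(39.233) = -0.7646.
The system's lateral magnification is m_1 m_2 = (-0.4667)(-0.7646) = 0.3568.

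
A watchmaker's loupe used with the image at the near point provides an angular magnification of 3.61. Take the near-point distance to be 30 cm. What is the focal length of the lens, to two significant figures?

For the image at the near point, M = 1 + D/f.
f = D/(M - 1) = 30/(3.61 - 1) = 11.494 cm.

11 cm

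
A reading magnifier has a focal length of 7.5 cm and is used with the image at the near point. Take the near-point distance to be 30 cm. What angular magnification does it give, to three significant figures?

M = 1 + D/f = 1 + 30/7.5 = 5.000.

5.00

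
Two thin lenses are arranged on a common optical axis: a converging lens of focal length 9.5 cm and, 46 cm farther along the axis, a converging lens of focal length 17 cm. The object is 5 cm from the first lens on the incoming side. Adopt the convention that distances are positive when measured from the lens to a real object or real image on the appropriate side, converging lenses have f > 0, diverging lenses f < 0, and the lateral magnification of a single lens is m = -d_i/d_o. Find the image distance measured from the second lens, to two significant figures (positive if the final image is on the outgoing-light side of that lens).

24 cm

Lens 1: 1/d_i1 = 1/f_1 - 1/d_o1 = 1/9.5 - 1/5 = -0.09474 cm^-1, so d_i1 = -10.556 cm.
The intermediate image is virtual, 10.556 cm to the left of lens 1, so d_o2 = L - d_i1 = 46 - (-10.556) = 56.556 cm.
Lens 2: 1/d_i2 = 1/f_2 - 1/d_o2 = 1/17 - 1/(56.556) = 0.04114 cm^-1, so d_i2 = 24.306 cm.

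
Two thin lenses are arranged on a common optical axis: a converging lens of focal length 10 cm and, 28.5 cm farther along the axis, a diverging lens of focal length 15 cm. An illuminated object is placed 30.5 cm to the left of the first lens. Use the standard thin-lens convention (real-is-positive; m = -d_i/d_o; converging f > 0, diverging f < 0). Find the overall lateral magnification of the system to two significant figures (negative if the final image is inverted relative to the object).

Applying the thin-lens equation to the first lens, 1/10 = 1/30.5 + 1/d_i1, which gives d_i1 = 14.878 cm.
Its lateral magnification is m_1 = -d_i1/d_o1 = -(14.878)/30.5 = -0.4878.
That image sits 13.622 cm in front of the second lens, so d_o2 = 13.622 cm.
Applying the thin-lens equation again with f_2 = -15 cm and d_o2 = 13.622 cm gives d_i2 = -7.139 cm.
m_2 = -(-7.139)/(13.622) = 0.5241.
The system's lateral magnification is m_1 m_2 = (-0.4878)(0.5241) = -0.2556.

-0.26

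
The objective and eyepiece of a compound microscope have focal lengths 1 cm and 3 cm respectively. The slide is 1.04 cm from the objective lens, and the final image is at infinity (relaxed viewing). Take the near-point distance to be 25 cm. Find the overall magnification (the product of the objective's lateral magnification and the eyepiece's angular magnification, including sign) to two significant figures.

-210

Objective: 1/d_i = 1/f_obj - 1/d_o = 1/1 - 1/1.04 = 0.03846 cm^-1, so d_i = 26.000 cm.
m_obj = -d_i/d_o = -26.000/1.04 = -25.000.
Eyepiece angular magnification (image at infinity): M_eye = D/f_e = 25/3 = 8.333.
Overall M = m_obj x M_eye = (-25.000)(8.333) = -208.33.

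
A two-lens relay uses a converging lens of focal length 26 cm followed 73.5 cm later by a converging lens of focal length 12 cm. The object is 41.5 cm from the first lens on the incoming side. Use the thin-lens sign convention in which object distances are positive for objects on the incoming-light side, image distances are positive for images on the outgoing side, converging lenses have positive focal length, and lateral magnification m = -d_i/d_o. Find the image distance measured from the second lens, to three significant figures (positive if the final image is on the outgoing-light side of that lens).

-5.75 cm

First lens: d_i1 = 1/(1/26 - 1/41.5) = 69.613 cm.
That image sits 3.887 cm in front of the second lens, so d_o2 = 3.887 cm.
Second lens: d_i2 = 1/(1/12 - 1/(3.887)) = -5.750 cm.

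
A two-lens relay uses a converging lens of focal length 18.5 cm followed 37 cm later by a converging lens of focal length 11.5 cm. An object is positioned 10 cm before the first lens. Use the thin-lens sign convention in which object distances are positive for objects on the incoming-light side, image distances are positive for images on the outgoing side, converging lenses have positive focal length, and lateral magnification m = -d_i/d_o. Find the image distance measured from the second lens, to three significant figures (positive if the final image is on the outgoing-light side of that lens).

Applying the thin-lens equation to the first lens, 1/18.5 = 1/10 + 1/d_i1, which gives d_i1 = -21.765 cm.
The intermediate image is virtual, 21.765 cm to the left of lens 1, so d_o2 = L - d_i1 = 37 - (-21.765) = 58.765 cm.
Applying the thin-lens equation again with f_2 = 11.5 cm and d_o2 = 58.765 cm gives d_i2 = 14.298 cm.

14.3 cm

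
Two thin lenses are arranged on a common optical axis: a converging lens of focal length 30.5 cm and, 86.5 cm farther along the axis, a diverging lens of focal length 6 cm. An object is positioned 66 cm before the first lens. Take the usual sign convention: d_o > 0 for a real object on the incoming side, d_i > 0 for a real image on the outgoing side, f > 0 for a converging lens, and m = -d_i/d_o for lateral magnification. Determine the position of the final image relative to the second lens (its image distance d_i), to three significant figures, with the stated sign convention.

-4.99 cm

Lens 1: 1/d_i1 = 1/f_1 - 1/d_o1 = 1/30.5 - 1/66 = 0.01764 cm^-1, so d_i1 = 56.704 cm.
Object distance for lens 2: d_o2 = 86.5 - 56.704 = 29.796 cm.
Lens 2: 1/d_i2 = 1/f_2 - 1/d_o2 = 1/(-6) - 1/(29.796) = -0.20023 cm^-1, so d_i2 = -4.994 cm.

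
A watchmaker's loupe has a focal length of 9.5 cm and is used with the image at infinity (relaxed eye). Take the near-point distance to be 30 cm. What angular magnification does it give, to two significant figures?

M = D/f = 30/9.5 = 3.158.

3.2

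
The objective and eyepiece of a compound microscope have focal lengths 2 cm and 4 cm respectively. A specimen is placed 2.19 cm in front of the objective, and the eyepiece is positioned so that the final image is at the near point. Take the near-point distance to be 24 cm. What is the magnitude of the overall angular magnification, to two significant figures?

Objective: 1/d_i = 1/f_obj - 1/d_o = 1/2 - 1/2.19 = 0.04338 cm^-1, so d_i = 23.053 cm.
m_obj = -d_i/d_o = -23.053/2.19 = -10.526.
Eyepiece angular magnification (image at near point): M_eye = 1 + D/f_e = 1 + 24/4 = 7.000.
Overall M = m_obj x M_eye = (-10.526)(7.000) = -73.68.
|M| = 73.68.

74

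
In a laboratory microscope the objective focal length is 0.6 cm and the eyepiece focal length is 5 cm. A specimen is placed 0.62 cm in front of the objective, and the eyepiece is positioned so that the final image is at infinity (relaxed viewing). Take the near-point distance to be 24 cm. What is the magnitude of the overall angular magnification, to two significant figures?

Objective: 1/d_i = 1/f_obj - 1/d_o = 1/0.6 - 1/0.62 = 0.05376 cm^-1, so d_i = 18.600 cm.
m_obj = -d_i/d_o = -18.600/0.62 = -30.000.
Eyepiece angular magnification (image at infinity): M_eye = D/f_e = 24/5 = 4.800.
Overall M = m_obj x M_eye = (-30.000)(4.800) = -144.00.
|M| = 144.00.

140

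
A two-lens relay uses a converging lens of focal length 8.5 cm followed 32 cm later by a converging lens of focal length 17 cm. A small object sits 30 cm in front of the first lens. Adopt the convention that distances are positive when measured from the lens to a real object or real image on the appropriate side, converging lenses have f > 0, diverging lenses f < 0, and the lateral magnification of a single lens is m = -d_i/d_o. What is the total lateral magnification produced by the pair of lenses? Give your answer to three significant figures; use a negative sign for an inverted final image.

2.14

First lens: d_i1 = 1/(1/8.5 - 1/30) = 11.860 cm.
m_1 = -(11.860)/30 = -0.3953.
The intermediate image is 11.860 cm to the right of lens 1, so d_o2 = L - d_i1 = 32 - 11.860 = 20.140 cm.
Second lens: d_i2 = 1/(1/17 - 1/(20.140)) = 109.052 cm.
m_2 = -(109.052)/(20.140) = -5.4148.
Overall magnification: m = m_1 m_2 = 2.1407.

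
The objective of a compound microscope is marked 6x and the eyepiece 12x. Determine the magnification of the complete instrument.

72

The overall magnification of a compound microscope is the product of the objective and eyepiece magnifications:
M = M_obj x M_eye = 6 x 12 = 72.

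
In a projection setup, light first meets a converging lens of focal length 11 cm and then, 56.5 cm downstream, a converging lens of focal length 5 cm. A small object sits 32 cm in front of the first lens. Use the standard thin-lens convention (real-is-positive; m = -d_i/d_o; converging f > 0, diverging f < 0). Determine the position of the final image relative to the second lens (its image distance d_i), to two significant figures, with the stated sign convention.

5.7 cm

Lens 1: 1/d_i1 = 1/f_1 - 1/d_o1 = 1/11 - 1/32 = 0.05966 cm^-1, so d_i1 = 16.762 cm.
That image sits 39.738 cm in front of the second lens, so d_o2 = 39.738 cm.
Lens 2: 1/d_i2 = 1/f_2 - 1/d_o2 = 1/5 - 1/(39.738) = 0.17484 cm^-1, so d_i2 = 5.720 cm.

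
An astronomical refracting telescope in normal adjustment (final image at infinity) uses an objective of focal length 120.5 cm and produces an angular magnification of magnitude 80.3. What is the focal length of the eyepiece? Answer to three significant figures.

1.50 cm

|M| = f_obj/f_eye, so f_eye = f_obj/|M| = 120.5/80.3 = 1.501 cm.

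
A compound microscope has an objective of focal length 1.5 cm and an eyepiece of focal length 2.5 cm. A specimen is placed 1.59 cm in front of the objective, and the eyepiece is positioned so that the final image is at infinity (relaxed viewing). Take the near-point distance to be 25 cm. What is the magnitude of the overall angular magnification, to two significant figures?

170

Objective: 1/d_i = 1/f_obj - 1/d_o = 1/1.5 - 1/1.59 = 0.03774 cm^-1, so d_i = 26.500 cm.
m_obj = -d_i/d_o = -26.500/1.59 = -16.667.
Eyepiece angular magnification (image at infinity): M_eye = D/f_e = 25/2.5 = 10.000.
Overall M = m_obj x M_eye = (-16.667)(10.000) = -166.67.
|M| = 166.67.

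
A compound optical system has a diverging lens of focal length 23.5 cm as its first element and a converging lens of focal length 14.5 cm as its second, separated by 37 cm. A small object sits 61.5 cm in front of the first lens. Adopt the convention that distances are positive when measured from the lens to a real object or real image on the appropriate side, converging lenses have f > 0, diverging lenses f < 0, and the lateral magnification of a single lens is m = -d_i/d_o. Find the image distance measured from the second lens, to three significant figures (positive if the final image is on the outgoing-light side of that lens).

19.8 cm

First lens: d_i1 = 1/(1/(-23.5) - 1/61.5) = -17.003 cm.
The intermediate image is virtual, 17.003 cm to the left of lens 1, so d_o2 = L - d_i1 = 37 - (-17.003) = 54.003 cm.
Second lens: d_i2 = 1/(1/14.5 - 1/(54.003)) = 19.822 cm.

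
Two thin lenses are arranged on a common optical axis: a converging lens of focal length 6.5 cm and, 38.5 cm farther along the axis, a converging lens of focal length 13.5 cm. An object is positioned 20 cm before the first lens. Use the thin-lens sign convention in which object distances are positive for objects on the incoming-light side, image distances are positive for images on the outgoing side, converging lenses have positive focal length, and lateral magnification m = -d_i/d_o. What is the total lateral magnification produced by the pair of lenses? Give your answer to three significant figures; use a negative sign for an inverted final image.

Applying the thin-lens equation to the first lens, 1/6.5 = 1/20 + 1/d_i1, which gives d_i1 = 9.630 cm.
Its lateral magnification is m_1 = -d_i1/d_o1 = -(9.630)/20 = -0.4815.
The intermediate image is 9.630 cm to the right of lens 1, so d_o2 = L - d_i1 = 38.5 - 9.630 = 28.870 cm.
Applying the thin-lens equation again with f_2 = 13.5 cm and d_o2 = 28.870 cm gives d_i2 = 25.357 cm.
m_2 = -(25.357)/(28.870) = -0.8783.
The system's lateral magnification is m_1 m_2 = (-0.4815)(-0.8783) = 0.4229.

0.423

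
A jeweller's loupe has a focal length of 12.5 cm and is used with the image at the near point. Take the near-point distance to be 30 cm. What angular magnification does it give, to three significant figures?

3.40

M = 1 + D/f = 1 + 30/12.5 = 3.400.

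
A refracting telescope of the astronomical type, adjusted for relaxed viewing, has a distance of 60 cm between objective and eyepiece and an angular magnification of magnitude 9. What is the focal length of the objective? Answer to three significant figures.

In normal adjustment the tube length equals f_obj + f_eye and |M| = f_obj/f_eye.
So f_obj = 9 f_eye and 9 f_eye + f_eye = 60 cm, giving f_eye = 60/10 = 6.000 cm and f_obj = 54.000 cm.

54.0 cm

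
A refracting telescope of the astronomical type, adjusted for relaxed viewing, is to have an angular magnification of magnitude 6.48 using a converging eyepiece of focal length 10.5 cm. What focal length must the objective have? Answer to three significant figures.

68.0 cm

|M| = f_obj/|f_eye|, so f_obj = |M| x |f_eye| = 6.48 x 10.5 = 68.040 cm.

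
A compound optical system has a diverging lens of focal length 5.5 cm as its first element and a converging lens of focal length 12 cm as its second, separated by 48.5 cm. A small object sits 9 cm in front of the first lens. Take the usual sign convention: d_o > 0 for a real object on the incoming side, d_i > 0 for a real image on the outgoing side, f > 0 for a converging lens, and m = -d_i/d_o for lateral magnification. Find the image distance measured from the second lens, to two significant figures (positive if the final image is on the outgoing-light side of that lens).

First lens: d_i1 = 1/(1/(-5.5) - 1/9) = -3.414 cm.
With d_i1 < 0 the first image is virtual and lies on the object side; the object distance for lens 2 is d_o2 = 48.5 - (-3.414) = 51.914 cm.
Second lens: d_i2 = 1/(1/12 - 1/(51.914)) = 15.608 cm.

16 cm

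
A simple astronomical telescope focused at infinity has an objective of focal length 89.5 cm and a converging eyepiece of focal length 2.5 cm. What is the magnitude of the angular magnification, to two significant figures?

36

|M| = f_obj/|f_eye| = 89.5/2.5 = 35.800.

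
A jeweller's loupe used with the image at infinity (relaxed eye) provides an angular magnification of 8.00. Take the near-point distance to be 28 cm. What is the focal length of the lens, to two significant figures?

3.5 cm

For the image at infinity, M = D/f.
f = D/M = 28/8.0 = 3.500 cm.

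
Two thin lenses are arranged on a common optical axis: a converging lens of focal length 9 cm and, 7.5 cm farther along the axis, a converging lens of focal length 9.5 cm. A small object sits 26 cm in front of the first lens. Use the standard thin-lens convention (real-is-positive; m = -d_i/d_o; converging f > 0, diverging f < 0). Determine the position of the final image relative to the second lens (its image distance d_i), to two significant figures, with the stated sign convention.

First lens: d_i1 = 1/(1/9 - 1/26) = 13.765 cm.
Since 13.765 cm > 7.5 cm, the first image lies past the second lens and serves as a virtual object: d_o2 = L - d_i1 = -6.265 cm.
Second lens: d_i2 = 1/(1/9.5 - 1/(-6.265)) = 3.775 cm.

3.8 cm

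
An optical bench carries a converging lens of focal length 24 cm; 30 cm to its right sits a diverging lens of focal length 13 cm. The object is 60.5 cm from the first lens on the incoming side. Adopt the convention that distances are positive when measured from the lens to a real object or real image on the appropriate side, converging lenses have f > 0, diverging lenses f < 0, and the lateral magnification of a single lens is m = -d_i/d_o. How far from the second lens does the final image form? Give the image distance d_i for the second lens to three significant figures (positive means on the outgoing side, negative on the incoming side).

39.5 cm

Applying the thin-lens equation to the first lens, 1/24 = 1/60.5 + 1/d_i1, which gives d_i1 = 39.781 cm.
Since 39.781 cm > 30 cm, the first image lies past the second lens and serves as a virtual object: d_o2 = L - d_i1 = -9.781 cm.
Applying the thin-lens equation again with f_2 = -13 cm and d_o2 = -9.781 cm gives d_i2 = 39.498 cm.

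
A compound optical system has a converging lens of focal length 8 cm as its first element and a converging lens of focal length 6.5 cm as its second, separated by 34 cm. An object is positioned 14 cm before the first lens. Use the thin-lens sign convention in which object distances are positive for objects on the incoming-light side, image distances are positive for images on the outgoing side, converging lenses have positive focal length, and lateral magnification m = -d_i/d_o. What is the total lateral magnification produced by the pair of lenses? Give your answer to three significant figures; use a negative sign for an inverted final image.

0.981

First lens: d_i1 = 1/(1/8 - 1/14) = 18.667 cm.
m_1 = -(18.667)/14 = -1.3333.
The intermediate image is 18.667 cm to the right of lens 1, so d_o2 = L - d_i1 = 34 - 18.667 = 15.333 cm.
Second lens: d_i2 = 1/(1/6.5 - 1/(15.333)) = 11.283 cm.
m_2 = -(11.283)/(15.333) = -0.7358.
Total m = m_1 x m_2 = (-1.3333)(-0.7358) = 0.9811.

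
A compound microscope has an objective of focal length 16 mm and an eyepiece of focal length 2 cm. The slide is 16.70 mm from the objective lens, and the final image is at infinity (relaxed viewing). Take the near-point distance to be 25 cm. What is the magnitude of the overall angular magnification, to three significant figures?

Convert to cm: f_obj = 16 mm = 1.6 cm; d_o = 16.70 mm = 1.67 cm.
Objective: 1/d_i = 1/f_obj - 1/d_o = 1/1.6 - 1/1.67 = 0.02620 cm^-1, so d_i = 38.171 cm.
m_obj = -d_i/d_o = -38.171/1.67 = -22.857.
Eyepiece angular magnification (image at infinity): M_eye = D/f_e = 25/2 = 12.500.
Overall M = m_obj x M_eye = (-22.857)(12.500) = -285.71.
|M| = 285.71.

286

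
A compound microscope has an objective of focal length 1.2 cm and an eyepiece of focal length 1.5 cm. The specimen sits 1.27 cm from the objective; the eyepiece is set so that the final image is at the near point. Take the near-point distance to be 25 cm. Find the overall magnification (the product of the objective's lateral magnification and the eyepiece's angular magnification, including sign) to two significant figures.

-300

Objective: 1/d_i = 1/f_obj - 1/d_o = 1/1.2 - 1/1.27 = 0.04593 cm^-1, so d_i = 21.771 cm.
m_obj = -d_i/d_o = -21.771/1.27 = -17.143.
Eyepiece angular magnification (image at near point): M_eye = 1 + D/f_e = 1 + 25/1.5 = 17.667.
Overall M = m_obj x M_eye = (-17.143)(17.667) = -302.86.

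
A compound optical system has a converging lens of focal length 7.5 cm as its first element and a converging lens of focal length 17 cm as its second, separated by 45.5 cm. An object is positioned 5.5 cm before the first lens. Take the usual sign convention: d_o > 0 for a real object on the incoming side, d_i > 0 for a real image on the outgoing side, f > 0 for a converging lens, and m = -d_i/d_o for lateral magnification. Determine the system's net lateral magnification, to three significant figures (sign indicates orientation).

-1.30

Applying the thin-lens equation to the first lens, 1/7.5 = 1/5.5 + 1/d_i1, which gives d_i1 = -20.625 cm.
Its lateral magnification is m_1 = -d_i1/d_o1 = -(-20.625)/5.5 = 3.7500.
With d_i1 < 0 the first image is virtual and lies on the object side; the object distance for lens 2 is d_o2 = 45.5 - (-20.625) = 66.125 cm.
Applying the thin-lens equation again with f_2 = 17 cm and d_o2 = 66.125 cm gives d_i2 = 22.883 cm.
m_2 = -(22.883)/(66.125) = -0.3461.
The system's lateral magnification is m_1 m_2 = (3.7500)(-0.3461) = -1.2977.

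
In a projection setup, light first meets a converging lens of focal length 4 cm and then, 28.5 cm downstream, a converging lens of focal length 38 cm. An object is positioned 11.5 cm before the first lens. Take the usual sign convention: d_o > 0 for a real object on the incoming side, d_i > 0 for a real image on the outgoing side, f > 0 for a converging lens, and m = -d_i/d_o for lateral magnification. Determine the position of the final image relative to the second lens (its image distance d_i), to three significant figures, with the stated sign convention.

-54.4 cm

Lens 1: 1/d_i1 = 1/f_1 - 1/d_o1 = 1/4 - 1/11.5 = 0.16304 cm^-1, so d_i1 = 6.133 cm.
That image sits 22.367 cm in front of the second lens, so d_o2 = 22.367 cm.
Lens 2: 1/d_i2 = 1/f_2 - 1/d_o2 = 1/38 - 1/(22.367) = -0.01839 cm^-1, so d_i2 = -54.367 cm.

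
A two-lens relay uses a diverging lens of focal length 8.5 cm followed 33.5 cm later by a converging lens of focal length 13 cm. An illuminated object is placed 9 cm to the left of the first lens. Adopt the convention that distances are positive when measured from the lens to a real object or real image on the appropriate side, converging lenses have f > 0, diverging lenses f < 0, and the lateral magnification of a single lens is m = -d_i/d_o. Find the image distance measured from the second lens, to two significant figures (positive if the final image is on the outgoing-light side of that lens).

20 cm

First lens: d_i1 = 1/(1/(-8.5) - 1/9) = -4.371 cm.
With d_i1 < 0 the first image is virtual and lies on the object side; the object distance for lens 2 is d_o2 = 33.5 - (-4.371) = 37.871 cm.
Second lens: d_i2 = 1/(1/13 - 1/(37.871)) = 19.795 cm.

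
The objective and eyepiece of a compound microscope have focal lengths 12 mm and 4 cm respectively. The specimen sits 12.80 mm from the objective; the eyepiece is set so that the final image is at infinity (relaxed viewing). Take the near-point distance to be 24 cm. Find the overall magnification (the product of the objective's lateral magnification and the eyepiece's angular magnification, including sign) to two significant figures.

-90

Convert to cm: f_obj = 12 mm = 1.2 cm; d_o = 12.80 mm = 1.28 cm.
Objective: 1/d_i = 1/f_obj - 1/d_o = 1/1.2 - 1/1.28 = 0.05208 cm^-1, so d_i = 19.200 cm.
m_obj = -d_i/d_o = -19.200/1.28 = -15.000.
Eyepiece angular magnification (image at infinity): M_eye = D/f_e = 24/4 = 6.000.
Overall M = m_obj x M_eye = (-15.000)(6.000) = -90.00.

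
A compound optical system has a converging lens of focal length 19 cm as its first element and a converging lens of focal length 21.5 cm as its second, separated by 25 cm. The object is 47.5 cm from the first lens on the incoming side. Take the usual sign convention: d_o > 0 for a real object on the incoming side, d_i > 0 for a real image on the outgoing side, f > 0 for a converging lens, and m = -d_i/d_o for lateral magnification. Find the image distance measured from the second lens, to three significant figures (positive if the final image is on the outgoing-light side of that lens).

Lens 1: 1/d_i1 = 1/f_1 - 1/d_o1 = 1/19 - 1/47.5 = 0.03158 cm^-1, so d_i1 = 31.667 cm.
This image would form 31.667 cm past lens 1, i.e. 6.667 cm beyond lens 2, so it is a virtual object for lens 2: d_o2 = 25 - 31.667 = -6.667 cm.
Lens 2: 1/d_i2 = 1/f_2 - 1/d_o2 = 1/21.5 - 1/(-6.667) = 0.19651 cm^-1, so d_i2 = 5.089 cm.

5.09 cm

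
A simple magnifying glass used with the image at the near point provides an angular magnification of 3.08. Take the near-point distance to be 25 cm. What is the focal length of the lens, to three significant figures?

12.0 cm

For the image at the near point, M = 1 + D/f.
f = D/(M - 1) = 25/(3.08 - 1) = 12.019 cm.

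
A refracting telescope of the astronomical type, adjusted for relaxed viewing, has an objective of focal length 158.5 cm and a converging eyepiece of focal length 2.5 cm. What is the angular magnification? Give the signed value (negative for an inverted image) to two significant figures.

-63

M = -f_obj/f_eye = -158.5/(2.5) = -63.400.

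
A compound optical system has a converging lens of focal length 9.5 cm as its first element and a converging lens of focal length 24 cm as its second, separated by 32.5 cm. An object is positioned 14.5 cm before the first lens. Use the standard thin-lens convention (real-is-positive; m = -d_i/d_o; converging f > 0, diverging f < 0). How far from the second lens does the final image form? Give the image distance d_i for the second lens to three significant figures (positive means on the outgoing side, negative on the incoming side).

Applying the thin-lens equation to the first lens, 1/9.5 = 1/14.5 + 1/d_i1, which gives d_i1 = 27.550 cm.
Object distance for lens 2: d_o2 = 32.5 - 27.550 = 4.950 cm.
Applying the thin-lens equation again with f_2 = 24 cm and d_o2 = 4.950 cm gives d_i2 = -6.236 cm.

-6.24 cm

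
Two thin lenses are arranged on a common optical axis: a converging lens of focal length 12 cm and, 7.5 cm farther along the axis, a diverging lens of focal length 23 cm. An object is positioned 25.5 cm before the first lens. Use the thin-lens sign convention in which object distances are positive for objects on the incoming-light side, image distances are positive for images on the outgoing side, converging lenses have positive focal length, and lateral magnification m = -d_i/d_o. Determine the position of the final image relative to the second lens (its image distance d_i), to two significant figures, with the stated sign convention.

45 cm

Lens 1: 1/d_i1 = 1/f_1 - 1/d_o1 = 1/12 - 1/25.5 = 0.04412 cm^-1, so d_i1 = 22.667 cm.
This image would form 22.667 cm past lens 1, i.e. 15.167 cm beyond lens 2, so it is a virtual object for lens 2: d_o2 = 7.5 - 22.667 = -15.167 cm.
Lens 2: 1/d_i2 = 1/f_2 - 1/d_o2 = 1/(-23) - 1/(-15.167) = 0.02246 cm^-1, so d_i2 = 44.532 cm.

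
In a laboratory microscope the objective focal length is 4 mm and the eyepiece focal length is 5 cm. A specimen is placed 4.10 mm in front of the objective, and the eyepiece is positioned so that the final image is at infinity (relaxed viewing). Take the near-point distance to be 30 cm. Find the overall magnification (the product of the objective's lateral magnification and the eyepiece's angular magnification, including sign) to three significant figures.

-240

Convert to cm: f_obj = 4 mm = 0.4 cm; d_o = 4.10 mm = 0.41 cm.
Objective: 1/d_i = 1/f_obj - 1/d_o = 1/0.4 - 1/0.41 = 0.06098 cm^-1, so d_i = 16.400 cm.
m_obj = -d_i/d_o = -16.400/0.41 = -40.000.
Eyepiece angular magnification (image at infinity): M_eye = D/f_e = 30/5 = 6.000.
Overall M = m_obj x M_eye = (-40.000)(6.000) = -240.00.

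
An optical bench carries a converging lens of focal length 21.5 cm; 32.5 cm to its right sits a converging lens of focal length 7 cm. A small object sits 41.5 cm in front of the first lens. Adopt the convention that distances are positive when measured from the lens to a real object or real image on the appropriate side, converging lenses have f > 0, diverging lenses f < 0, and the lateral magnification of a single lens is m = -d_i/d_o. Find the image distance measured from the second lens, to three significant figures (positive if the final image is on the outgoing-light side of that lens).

4.44 cm

First lens: d_i1 = 1/(1/21.5 - 1/41.5) = 44.613 cm.
This image would form 44.613 cm past lens 1, i.e. 12.113 cm beyond lens 2, so it is a virtual object for lens 2: d_o2 = 32.5 - 44.613 = -12.113 cm.
Second lens: d_i2 = 1/(1/7 - 1/(-12.113)) = 4.436 cm.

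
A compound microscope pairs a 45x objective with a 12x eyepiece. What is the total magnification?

The overall magnification of a compound microscope is the product of the objective and eyepiece magnifications:
M = M_obj x M_eye = 45 x 12 = 540.

540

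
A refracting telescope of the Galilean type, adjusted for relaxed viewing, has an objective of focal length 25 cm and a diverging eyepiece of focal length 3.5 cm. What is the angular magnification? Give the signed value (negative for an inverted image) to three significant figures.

7.14

M = -f_obj/f_eye = -25/(-3.5) = 7.143.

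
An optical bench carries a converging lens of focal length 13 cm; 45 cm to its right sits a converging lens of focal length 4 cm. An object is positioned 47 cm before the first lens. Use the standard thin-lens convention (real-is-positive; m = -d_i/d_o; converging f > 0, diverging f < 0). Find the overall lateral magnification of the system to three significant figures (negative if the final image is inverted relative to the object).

Applying the thin-lens equation to the first lens, 1/13 = 1/47 + 1/d_i1, which gives d_i1 = 17.971 cm.
Its lateral magnification is m_1 = -d_i1/d_o1 = -(17.971)/47 = -0.3824.
That image sits 27.029 cm in front of the second lens, so d_o2 = 27.029 cm.
Applying the thin-lens equation again with f_2 = 4 cm and d_o2 = 27.029 cm gives d_i2 = 4.695 cm.
m_2 = -(4.695)/(27.029) = -0.1737.
Overall magnification: m = m_1 m_2 = 0.0664.

0.0664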